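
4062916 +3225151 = 7288067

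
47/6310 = 47/6310 =0.01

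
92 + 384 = 476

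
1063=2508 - 1445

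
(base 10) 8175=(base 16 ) 1FEF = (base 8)17757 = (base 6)101503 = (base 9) 12183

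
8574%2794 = 192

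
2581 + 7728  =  10309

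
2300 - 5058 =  - 2758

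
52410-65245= - 12835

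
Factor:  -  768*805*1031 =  - 637405440 = - 2^8*3^1*5^1*7^1*23^1*1031^1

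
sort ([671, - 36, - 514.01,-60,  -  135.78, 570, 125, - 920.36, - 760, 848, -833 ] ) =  [ - 920.36, - 833, - 760, - 514.01, - 135.78, - 60, - 36, 125,  570, 671,  848 ]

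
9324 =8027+1297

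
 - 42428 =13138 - 55566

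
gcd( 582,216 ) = 6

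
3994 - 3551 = 443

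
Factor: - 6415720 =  - 2^3*5^1*107^1*1499^1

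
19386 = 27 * 718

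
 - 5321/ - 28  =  5321/28 = 190.04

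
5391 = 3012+2379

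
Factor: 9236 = 2^2*2309^1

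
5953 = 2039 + 3914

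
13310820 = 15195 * 876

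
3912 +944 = 4856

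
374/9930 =187/4965 = 0.04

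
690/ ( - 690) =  - 1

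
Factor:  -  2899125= - 3^3*5^3*859^1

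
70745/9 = 7860 + 5/9 = 7860.56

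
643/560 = 643/560 =1.15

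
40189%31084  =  9105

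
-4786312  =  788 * ( -6074 )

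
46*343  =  15778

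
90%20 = 10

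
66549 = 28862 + 37687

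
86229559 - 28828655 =57400904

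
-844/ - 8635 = 844/8635 = 0.10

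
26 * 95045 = 2471170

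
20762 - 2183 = 18579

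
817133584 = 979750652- 162617068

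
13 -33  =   - 20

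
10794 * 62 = 669228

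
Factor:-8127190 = -2^1 * 5^1*17^1*47807^1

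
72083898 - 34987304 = 37096594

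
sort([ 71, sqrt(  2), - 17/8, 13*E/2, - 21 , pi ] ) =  [ - 21, - 17/8,sqrt( 2 ),pi,13*E/2 , 71 ] 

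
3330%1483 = 364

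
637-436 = 201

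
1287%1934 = 1287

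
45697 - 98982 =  - 53285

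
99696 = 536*186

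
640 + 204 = 844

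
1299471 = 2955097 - 1655626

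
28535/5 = 5707 = 5707.00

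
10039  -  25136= - 15097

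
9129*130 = 1186770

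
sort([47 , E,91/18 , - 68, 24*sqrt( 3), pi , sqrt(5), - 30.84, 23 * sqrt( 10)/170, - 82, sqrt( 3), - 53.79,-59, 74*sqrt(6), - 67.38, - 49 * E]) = [ - 49*E,  -  82, - 68, - 67.38, - 59, - 53.79, - 30.84  ,  23*sqrt( 10)/170, sqrt ( 3) , sqrt( 5),  E, pi,91/18,24*sqrt( 3 ), 47  ,  74*sqrt( 6) ] 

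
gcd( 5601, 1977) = 3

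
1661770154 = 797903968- -863866186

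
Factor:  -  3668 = -2^2*7^1 *131^1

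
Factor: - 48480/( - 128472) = 2^2*5^1*53^( - 1 ) = 20/53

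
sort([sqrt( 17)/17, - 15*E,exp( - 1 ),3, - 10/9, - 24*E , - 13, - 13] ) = [ - 24*E, - 15*E, - 13, - 13,- 10/9,sqrt ( 17 ) /17, exp (-1), 3]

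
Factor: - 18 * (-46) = 2^2*3^2*23^1 = 828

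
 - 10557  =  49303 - 59860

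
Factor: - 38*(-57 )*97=210102 =2^1*3^1*19^2*97^1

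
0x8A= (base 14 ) 9c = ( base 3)12010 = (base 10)138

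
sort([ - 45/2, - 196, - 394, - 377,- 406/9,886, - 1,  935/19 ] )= [ - 394,- 377,-196,- 406/9, - 45/2, -1, 935/19,886]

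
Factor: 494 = 2^1 *13^1 * 19^1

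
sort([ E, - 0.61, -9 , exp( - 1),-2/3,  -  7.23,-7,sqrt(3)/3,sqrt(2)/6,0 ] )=[-9, - 7.23 , - 7, - 2/3,-0.61, 0,  sqrt(2)/6,exp( -1),sqrt(3)/3,E ]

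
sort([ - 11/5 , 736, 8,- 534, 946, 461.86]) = [ - 534,- 11/5, 8, 461.86,736, 946]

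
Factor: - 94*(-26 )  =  2444= 2^2*13^1*47^1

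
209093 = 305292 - 96199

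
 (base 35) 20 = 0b1000110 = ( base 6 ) 154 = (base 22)34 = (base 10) 70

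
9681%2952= 825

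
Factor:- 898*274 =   -  2^2*137^1*449^1 = - 246052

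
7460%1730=540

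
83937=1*83937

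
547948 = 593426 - 45478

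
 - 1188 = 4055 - 5243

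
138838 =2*69419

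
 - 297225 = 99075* ( - 3) 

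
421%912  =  421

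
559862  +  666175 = 1226037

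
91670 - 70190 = 21480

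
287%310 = 287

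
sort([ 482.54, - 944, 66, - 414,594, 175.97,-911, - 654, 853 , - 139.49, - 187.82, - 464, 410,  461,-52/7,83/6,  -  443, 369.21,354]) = [ - 944, - 911, - 654,-464,-443, - 414, - 187.82, - 139.49,-52/7,83/6  ,  66, 175.97, 354,369.21, 410, 461,482.54, 594,853]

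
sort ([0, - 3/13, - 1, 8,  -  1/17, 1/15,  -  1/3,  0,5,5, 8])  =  [ - 1, - 1/3 , - 3/13,- 1/17,0, 0,1/15, 5,  5 , 8,8 ]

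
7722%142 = 54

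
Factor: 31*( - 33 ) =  -1023= - 3^1*11^1 * 31^1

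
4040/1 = 4040 = 4040.00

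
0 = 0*1383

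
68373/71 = 963   =  963.00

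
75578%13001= 10573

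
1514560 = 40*37864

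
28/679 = 4/97 = 0.04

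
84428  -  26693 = 57735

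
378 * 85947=32487966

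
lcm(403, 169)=5239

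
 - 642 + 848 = 206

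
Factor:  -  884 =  - 2^2*13^1*17^1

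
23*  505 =11615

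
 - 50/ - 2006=25/1003=0.02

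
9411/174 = 54 + 5/58 = 54.09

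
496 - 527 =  - 31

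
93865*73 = 6852145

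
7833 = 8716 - 883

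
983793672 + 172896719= 1156690391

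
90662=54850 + 35812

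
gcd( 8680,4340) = 4340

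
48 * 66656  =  3199488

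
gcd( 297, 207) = 9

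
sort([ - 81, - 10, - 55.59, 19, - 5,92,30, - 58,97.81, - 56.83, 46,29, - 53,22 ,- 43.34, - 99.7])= [ - 99.7, - 81,-58, - 56.83, - 55.59, -53, - 43.34, - 10, - 5,19,22,  29, 30 , 46,92,97.81]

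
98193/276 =32731/92 = 355.77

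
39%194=39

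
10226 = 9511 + 715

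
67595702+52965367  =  120561069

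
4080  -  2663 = 1417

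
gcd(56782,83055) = 1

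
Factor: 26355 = 3^1*5^1*7^1 * 251^1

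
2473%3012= 2473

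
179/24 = 7 + 11/24 = 7.46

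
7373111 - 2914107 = 4459004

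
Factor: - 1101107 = - 7^1*17^1*19^1 * 487^1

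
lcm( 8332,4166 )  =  8332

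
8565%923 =258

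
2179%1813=366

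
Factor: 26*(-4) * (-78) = 8112 = 2^4*3^1*13^2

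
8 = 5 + 3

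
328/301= 328/301 = 1.09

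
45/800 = 9/160 = 0.06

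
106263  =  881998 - 775735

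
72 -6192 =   -  6120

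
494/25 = 494/25 = 19.76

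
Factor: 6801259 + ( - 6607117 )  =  194142 =2^1 *3^1*13^1*19^1*131^1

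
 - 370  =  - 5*74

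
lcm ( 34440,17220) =34440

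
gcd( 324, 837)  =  27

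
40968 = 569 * 72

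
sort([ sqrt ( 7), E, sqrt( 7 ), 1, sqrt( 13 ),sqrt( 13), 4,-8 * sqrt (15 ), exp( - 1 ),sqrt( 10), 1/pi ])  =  [ - 8*sqrt(15) , 1/pi,  exp( - 1), 1, sqrt(7 ), sqrt ( 7 ),E, sqrt(10),sqrt( 13 ),sqrt( 13), 4 ] 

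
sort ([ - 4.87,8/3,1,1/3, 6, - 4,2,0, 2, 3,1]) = [ - 4.87, - 4,0,  1/3,1, 1,2,2, 8/3,3, 6 ]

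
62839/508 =62839/508 = 123.70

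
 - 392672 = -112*3506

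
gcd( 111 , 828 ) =3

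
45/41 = 45/41=1.10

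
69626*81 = 5639706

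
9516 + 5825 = 15341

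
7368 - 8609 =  - 1241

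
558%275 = 8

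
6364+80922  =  87286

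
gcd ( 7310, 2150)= 430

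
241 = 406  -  165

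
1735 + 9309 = 11044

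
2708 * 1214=3287512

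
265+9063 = 9328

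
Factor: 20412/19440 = 2^( - 2)*3^1*5^ (-1)*7^1 = 21/20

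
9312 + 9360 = 18672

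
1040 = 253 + 787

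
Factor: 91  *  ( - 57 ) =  - 3^1*7^1*13^1*19^1 = - 5187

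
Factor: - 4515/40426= - 2^( - 1)*3^1*5^1*7^1 * 17^( - 1 ) * 29^( - 1) * 41^ ( - 1)*43^1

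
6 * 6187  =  37122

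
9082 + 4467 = 13549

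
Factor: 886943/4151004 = 2^(-2 )*3^( - 1)*11^( - 1 )*13^(  -  1 )*41^(  -  1 )*59^( -1 )*199^1*4457^1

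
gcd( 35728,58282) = 14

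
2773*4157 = 11527361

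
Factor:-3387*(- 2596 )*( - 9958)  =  -2^3*3^1*11^1*13^1*59^1*383^1*1129^1= -87557228616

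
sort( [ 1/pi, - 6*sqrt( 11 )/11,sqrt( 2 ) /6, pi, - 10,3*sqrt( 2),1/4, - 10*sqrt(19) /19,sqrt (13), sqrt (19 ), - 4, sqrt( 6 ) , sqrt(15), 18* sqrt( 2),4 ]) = [ - 10,-4,  -  10*sqrt ( 19)/19, - 6*sqrt(11 ) /11,  sqrt( 2 )/6 , 1/4, 1/pi,sqrt(6 ), pi,  sqrt(13),sqrt( 15 ), 4, 3*sqrt( 2), sqrt( 19),18*sqrt( 2 ) ]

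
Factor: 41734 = 2^1*7^1*11^1*271^1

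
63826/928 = 31913/464 = 68.78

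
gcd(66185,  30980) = 5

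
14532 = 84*173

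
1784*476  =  849184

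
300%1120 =300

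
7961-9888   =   -1927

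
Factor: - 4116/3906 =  - 98/93=-2^1 * 3^(-1 )*7^2*31^( - 1 )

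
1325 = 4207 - 2882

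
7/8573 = 7/8573 = 0.00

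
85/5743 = 85/5743 = 0.01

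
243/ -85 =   -  243/85 = -2.86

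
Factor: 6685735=5^1*7^1*191021^1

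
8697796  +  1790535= 10488331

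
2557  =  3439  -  882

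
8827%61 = 43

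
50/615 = 10/123 = 0.08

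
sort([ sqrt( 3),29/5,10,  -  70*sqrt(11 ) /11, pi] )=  [ - 70*sqrt( 11 )/11 , sqrt ( 3),pi , 29/5, 10 ] 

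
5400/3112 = 675/389= 1.74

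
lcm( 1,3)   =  3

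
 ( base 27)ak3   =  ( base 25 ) CD8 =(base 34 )6QD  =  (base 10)7833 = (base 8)17231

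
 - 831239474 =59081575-890321049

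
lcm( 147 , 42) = 294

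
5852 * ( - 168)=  - 983136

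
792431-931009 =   -  138578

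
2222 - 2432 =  - 210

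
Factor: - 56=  - 2^3*7^1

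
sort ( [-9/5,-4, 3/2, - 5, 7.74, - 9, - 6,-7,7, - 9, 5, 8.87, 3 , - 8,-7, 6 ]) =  [-9, - 9,-8,-7, - 7,-6, - 5,-4,-9/5, 3/2,3,5, 6, 7, 7.74,8.87]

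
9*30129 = 271161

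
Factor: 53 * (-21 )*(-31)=34503 = 3^1 * 7^1*31^1*53^1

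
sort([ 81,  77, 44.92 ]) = [ 44.92, 77, 81 ] 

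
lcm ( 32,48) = 96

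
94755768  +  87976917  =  182732685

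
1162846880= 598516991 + 564329889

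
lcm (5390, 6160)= 43120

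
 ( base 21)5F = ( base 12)a0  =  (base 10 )120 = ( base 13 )93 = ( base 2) 1111000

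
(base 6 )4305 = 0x3d1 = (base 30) 12H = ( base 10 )977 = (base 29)14k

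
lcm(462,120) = 9240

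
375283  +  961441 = 1336724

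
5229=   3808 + 1421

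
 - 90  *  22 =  - 1980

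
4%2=0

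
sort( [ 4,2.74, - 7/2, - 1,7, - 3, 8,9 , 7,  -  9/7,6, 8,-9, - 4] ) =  [-9,-4, - 7/2, - 3, - 9/7 , - 1, 2.74, 4, 6, 7, 7, 8,8,9 ] 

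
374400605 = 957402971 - 583002366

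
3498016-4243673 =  - 745657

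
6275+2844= 9119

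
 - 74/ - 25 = 74/25 = 2.96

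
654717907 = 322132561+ 332585346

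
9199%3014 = 157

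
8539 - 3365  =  5174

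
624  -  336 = 288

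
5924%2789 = 346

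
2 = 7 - 5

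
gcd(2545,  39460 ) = 5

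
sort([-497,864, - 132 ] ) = [ - 497,-132,864]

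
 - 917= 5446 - 6363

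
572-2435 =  - 1863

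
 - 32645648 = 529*( - 61712)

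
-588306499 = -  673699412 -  - 85392913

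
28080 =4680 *6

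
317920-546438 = -228518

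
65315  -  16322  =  48993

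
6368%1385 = 828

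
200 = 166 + 34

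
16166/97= 166 + 64/97=166.66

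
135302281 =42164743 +93137538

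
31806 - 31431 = 375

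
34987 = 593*59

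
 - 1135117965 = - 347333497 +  - 787784468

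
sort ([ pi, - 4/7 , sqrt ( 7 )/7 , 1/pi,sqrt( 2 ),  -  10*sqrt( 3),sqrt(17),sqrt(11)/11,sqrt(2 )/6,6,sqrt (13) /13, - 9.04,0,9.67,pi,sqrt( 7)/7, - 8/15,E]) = [ - 10*sqrt( 3), - 9.04, - 4/7,  -  8/15, 0,sqrt(2 )/6,sqrt(13 )/13, sqrt( 11)/11,1/pi , sqrt( 7 )/7,sqrt( 7)/7,sqrt(2),E,pi,pi,sqrt( 17 ),6,9.67]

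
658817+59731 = 718548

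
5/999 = 5/999 = 0.01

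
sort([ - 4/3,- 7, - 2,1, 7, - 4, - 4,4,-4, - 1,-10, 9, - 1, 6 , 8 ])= [ - 10, - 7,-4,-4,  -  4, - 2, - 4/3,-1, - 1, 1,4, 6 , 7,8, 9 ] 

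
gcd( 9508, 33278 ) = 4754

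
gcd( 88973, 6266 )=1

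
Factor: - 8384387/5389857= - 3^(  -  2 ) * 577^1*1321^1*54443^( - 1) =-762217/489987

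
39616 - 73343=-33727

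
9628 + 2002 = 11630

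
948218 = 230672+717546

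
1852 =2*926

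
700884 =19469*36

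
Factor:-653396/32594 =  - 2^1*43^ (-1 )*431^1 = - 862/43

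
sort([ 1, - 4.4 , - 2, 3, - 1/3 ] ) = [-4.4 , - 2, - 1/3, 1,3]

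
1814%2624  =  1814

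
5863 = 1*5863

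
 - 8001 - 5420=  - 13421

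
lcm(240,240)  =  240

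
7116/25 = 284 + 16/25   =  284.64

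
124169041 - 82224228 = 41944813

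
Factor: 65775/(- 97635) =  - 5^1*23^( - 1) * 283^( - 1) * 877^1 = - 4385/6509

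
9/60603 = 3/20201 = 0.00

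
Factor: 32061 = 3^1*10687^1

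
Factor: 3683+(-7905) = -4222 =- 2^1*2111^1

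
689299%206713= 69160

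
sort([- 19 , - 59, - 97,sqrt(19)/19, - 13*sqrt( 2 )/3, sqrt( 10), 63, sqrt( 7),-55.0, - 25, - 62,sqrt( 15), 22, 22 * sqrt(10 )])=[ - 97,-62,  -  59, - 55.0, - 25, - 19,  -  13 * sqrt( 2)/3,sqrt(  19 ) /19, sqrt(7),sqrt( 10), sqrt( 15), 22, 63,22*sqrt( 10 )]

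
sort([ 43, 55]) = [ 43,55] 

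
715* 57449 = 41076035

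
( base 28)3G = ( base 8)144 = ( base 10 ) 100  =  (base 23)48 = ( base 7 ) 202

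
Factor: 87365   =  5^1*101^1 * 173^1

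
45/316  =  45/316 = 0.14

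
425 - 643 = -218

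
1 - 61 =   -  60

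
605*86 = 52030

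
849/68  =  849/68 =12.49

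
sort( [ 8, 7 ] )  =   [ 7,8] 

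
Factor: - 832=-2^6 * 13^1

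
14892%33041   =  14892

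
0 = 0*888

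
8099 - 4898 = 3201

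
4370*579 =2530230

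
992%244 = 16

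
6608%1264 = 288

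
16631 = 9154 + 7477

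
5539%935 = 864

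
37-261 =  - 224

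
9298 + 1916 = 11214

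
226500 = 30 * 7550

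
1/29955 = 1/29955 = 0.00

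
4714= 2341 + 2373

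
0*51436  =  0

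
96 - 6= 90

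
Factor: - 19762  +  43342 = 23580 = 2^2*3^2*5^1*131^1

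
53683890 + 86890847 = 140574737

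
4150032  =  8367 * 496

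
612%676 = 612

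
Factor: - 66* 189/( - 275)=1134/25= 2^1*3^4*5^( - 2) * 7^1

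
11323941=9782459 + 1541482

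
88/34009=88/34009  =  0.00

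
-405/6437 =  - 1 + 6032/6437 = -0.06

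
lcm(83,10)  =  830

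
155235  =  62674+92561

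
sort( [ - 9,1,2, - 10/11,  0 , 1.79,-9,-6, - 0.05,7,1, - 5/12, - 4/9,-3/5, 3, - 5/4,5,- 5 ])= [ - 9, - 9,  -  6, - 5 , - 5/4, - 10/11 ,-3/5, - 4/9, - 5/12,-0.05,0,1, 1, 1.79 , 2,3,5,7 ]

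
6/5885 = 6/5885  =  0.00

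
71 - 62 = 9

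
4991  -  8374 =-3383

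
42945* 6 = 257670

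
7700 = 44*175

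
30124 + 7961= 38085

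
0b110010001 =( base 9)485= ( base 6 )1505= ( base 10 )401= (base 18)145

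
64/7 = 9 + 1/7 = 9.14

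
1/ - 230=  -  1/230 = -0.00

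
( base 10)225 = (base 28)81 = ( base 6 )1013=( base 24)99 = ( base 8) 341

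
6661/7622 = 6661/7622 = 0.87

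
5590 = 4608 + 982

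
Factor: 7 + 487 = 2^1*13^1*19^1 = 494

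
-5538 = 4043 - 9581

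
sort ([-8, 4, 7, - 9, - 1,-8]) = [ - 9, - 8, - 8, - 1,4,  7] 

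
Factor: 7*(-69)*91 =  - 3^1*7^2*13^1*23^1 = - 43953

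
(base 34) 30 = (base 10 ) 102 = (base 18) 5C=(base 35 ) 2W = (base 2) 1100110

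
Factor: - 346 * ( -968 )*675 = 226076400 = 2^4*3^3*5^2*11^2*173^1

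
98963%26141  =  20540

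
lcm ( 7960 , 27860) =55720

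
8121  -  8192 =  - 71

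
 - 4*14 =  -56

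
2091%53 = 24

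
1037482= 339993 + 697489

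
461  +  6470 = 6931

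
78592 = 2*39296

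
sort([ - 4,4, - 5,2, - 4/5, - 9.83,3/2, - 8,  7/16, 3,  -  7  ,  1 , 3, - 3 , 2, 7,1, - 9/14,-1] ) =[ - 9.83, - 8, - 7, - 5, - 4,-3, - 1, - 4/5, - 9/14, 7/16 , 1, 1,3/2 , 2,2, 3,3,4,7]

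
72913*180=13124340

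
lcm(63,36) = 252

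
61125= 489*125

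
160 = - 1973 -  - 2133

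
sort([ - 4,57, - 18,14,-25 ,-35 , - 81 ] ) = [ - 81, - 35, - 25, - 18, - 4,14, 57] 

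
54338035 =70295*773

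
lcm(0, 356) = 0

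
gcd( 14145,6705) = 15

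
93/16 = 5 + 13/16 = 5.81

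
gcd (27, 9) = 9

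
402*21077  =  8472954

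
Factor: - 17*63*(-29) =31059 =3^2*7^1*17^1*29^1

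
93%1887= 93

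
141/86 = 1+55/86 = 1.64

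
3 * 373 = 1119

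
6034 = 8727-2693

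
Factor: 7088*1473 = 2^4 * 3^1*443^1*491^1 = 10440624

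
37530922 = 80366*467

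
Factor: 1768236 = 2^2*3^1*147353^1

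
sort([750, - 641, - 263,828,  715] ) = [ - 641, - 263,  715,  750, 828] 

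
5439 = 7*777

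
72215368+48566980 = 120782348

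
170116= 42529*4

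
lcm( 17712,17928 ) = 1470096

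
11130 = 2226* 5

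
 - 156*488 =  - 76128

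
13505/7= 13505/7= 1929.29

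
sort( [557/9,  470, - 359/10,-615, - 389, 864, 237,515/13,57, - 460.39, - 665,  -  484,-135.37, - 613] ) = [ - 665, - 615 ,-613 ,-484,-460.39, - 389, - 135.37, - 359/10,515/13, 57,557/9,237,470,864]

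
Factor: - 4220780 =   -  2^2*5^1*211039^1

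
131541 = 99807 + 31734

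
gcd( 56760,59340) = 2580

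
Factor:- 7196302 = -2^1 * 769^1*4679^1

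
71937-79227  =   - 7290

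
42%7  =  0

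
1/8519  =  1/8519 = 0.00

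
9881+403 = 10284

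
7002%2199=405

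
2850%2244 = 606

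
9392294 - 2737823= 6654471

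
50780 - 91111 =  - 40331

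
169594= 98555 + 71039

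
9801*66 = 646866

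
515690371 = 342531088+173159283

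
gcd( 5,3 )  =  1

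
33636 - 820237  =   - 786601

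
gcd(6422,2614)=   2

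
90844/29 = 3132 + 16/29 = 3132.55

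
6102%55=52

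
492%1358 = 492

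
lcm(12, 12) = 12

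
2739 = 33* 83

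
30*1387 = 41610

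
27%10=7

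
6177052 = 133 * 46444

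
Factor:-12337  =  -13^2*73^1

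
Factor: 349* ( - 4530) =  - 2^1*3^1*5^1 * 151^1*349^1= - 1580970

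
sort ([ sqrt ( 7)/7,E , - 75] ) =[- 75 , sqrt(7 ) /7, E ] 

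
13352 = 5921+7431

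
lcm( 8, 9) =72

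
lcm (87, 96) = 2784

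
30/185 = 6/37 = 0.16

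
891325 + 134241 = 1025566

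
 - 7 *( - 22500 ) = 157500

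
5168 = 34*152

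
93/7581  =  31/2527  =  0.01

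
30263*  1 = 30263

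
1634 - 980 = 654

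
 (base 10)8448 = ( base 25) DCN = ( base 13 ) 3acb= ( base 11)6390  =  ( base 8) 20400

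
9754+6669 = 16423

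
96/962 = 48/481 = 0.10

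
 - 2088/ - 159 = 696/53 = 13.13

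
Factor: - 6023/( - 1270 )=2^(-1)*5^( - 1)*19^1*127^( - 1 )*317^1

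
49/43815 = 49/43815=0.00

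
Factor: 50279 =137^1 *367^1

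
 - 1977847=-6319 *313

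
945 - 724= 221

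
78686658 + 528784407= 607471065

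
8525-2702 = 5823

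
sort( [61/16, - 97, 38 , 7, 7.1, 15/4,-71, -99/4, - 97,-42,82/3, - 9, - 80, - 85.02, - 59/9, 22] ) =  [ - 97 , - 97,-85.02, - 80,-71, - 42, - 99/4,-9, - 59/9,15/4,  61/16, 7, 7.1,  22,82/3, 38 ] 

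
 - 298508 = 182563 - 481071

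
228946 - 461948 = -233002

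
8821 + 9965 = 18786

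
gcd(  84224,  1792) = 1792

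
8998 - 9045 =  - 47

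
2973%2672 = 301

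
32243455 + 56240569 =88484024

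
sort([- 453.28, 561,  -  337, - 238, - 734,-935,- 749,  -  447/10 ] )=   [ - 935, - 749, -734, - 453.28,-337,-238 , - 447/10 , 561]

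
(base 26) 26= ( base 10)58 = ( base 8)72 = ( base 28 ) 22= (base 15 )3d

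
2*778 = 1556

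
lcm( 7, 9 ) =63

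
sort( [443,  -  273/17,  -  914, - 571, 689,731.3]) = [ - 914,-571, - 273/17,  443,  689,731.3]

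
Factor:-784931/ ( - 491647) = 7^2*13^( - 1 )*59^( - 1 )*83^1*193^1*641^( - 1) 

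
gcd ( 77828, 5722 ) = 2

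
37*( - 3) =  - 111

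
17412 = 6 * 2902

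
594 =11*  54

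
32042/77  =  32042/77 = 416.13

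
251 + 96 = 347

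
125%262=125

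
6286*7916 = 49759976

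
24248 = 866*28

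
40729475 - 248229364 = -207499889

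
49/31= 1  +  18/31=1.58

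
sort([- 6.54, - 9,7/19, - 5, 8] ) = [-9,-6.54, - 5,7/19, 8] 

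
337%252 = 85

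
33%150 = 33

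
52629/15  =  17543/5 = 3508.60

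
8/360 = 1/45 = 0.02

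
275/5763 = 275/5763= 0.05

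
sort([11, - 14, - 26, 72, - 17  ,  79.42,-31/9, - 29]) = [ - 29, - 26, - 17, - 14, - 31/9,11,72, 79.42]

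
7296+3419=10715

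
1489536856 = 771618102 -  - 717918754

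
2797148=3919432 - 1122284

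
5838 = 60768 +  - 54930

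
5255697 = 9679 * 543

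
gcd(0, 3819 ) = 3819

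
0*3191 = 0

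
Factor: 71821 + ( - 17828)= 53993^1 = 53993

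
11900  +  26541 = 38441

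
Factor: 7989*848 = 6774672= 2^4 * 3^1*53^1*2663^1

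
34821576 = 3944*8829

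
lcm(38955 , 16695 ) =116865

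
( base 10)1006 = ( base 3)1101021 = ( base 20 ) 2A6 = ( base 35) SQ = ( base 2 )1111101110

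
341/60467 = 31/5497 = 0.01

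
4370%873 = 5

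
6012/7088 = 1503/1772 = 0.85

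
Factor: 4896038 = 2^1*7^1 *349717^1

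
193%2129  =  193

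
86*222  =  19092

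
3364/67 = 3364/67 = 50.21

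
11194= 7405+3789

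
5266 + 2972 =8238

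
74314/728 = 102+29/364 = 102.08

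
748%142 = 38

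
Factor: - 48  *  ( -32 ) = 1536  =  2^9*3^1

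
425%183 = 59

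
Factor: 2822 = 2^1*17^1*83^1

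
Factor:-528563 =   -  7^3 * 23^1*67^1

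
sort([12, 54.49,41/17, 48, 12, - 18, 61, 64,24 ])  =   [ - 18, 41/17 , 12, 12,  24, 48,54.49,61, 64]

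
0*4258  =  0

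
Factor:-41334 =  - 2^1*3^1*83^2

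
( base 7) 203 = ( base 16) 65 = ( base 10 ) 101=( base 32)35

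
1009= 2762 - 1753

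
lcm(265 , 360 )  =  19080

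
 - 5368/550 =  - 10 + 6/25 = - 9.76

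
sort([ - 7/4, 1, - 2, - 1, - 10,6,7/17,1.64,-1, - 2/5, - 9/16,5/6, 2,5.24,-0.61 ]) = [ - 10, - 2,-7/4, - 1,- 1, - 0.61,-9/16, - 2/5, 7/17,5/6, 1,1.64,2,  5.24,  6]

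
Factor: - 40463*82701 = -3^4*43^1*941^1*1021^1= - 3346330563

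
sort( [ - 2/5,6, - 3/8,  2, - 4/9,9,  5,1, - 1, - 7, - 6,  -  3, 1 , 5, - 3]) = [ - 7, - 6  , - 3,- 3, - 1,-4/9 , - 2/5,-3/8,1,1, 2, 5,5,6,9 ]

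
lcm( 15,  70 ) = 210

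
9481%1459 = 727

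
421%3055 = 421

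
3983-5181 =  - 1198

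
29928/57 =9976/19= 525.05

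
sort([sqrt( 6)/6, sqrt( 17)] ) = [ sqrt( 6)/6,sqrt (17 )]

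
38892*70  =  2722440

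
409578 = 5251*78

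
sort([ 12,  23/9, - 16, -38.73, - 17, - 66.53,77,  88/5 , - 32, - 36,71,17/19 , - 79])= [ - 79 , - 66.53,- 38.73, - 36, - 32, - 17, - 16, 17/19,23/9,12,88/5, 71,77] 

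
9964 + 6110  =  16074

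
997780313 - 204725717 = 793054596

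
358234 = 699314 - 341080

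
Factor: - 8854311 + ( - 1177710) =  - 3^2*149^1*7481^1 = - 10032021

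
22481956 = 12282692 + 10199264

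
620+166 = 786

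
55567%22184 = 11199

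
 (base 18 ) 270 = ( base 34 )mq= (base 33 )NF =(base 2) 1100000110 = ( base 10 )774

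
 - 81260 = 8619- 89879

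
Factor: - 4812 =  - 2^2*3^1*401^1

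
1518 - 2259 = - 741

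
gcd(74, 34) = 2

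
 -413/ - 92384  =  413/92384  =  0.00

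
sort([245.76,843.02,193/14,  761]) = [193/14 , 245.76,  761 , 843.02]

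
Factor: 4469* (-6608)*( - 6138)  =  2^5*3^2*7^1*11^1*31^1*41^1*59^1*109^1 = 181262210976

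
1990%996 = 994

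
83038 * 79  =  6560002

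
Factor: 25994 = 2^1 *41^1* 317^1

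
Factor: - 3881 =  - 3881^1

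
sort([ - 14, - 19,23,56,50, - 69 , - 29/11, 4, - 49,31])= [ - 69, - 49, - 19, - 14, - 29/11,4, 23,31, 50, 56]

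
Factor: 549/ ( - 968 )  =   - 2^( - 3 ) * 3^2*11^( - 2) * 61^1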